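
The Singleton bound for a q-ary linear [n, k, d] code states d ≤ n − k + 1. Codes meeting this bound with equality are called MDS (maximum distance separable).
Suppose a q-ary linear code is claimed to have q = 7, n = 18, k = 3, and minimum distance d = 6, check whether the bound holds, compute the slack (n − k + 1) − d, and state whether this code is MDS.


Singleton RHS = n − k + 1 = 16, slack = 10, bound satisfied, not MDS.

Singleton bound: d ≤ n − k + 1.
Here n = 18, k = 3, so n − k + 1 = 16.
Given d = 6, check d ≤ 16: YES.
Slack = (n − k + 1) − d = 10.
The code is NOT MDS (slack = 10 > 0).
Description: the claimed parameters are [18, 3, 6]_7; such a code would be non-MDS.


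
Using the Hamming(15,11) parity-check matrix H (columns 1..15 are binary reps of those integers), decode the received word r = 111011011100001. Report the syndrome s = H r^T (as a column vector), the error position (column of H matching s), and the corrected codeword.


s = (0, 1, 1, 1)^T, error position = 7, corrected codeword c = 111011111100001

Compute s = H r^T mod 2 one row at a time:
  s_1 = 1 + 1 + 1 + 0 + 0 + 0 + 0 + 1 = 4 ≡ 0 (mod 2).
  s_2 = 0 + 1 + 1 + 0 + 0 + 0 + 0 + 1 = 3 ≡ 1 (mod 2).
  s_3 = 1 + 1 + 1 + 0 + 1 + 0 + 0 + 1 = 5 ≡ 1 (mod 2).
  s_4 = 1 + 1 + 1 + 0 + 1 + 0 + 0 + 1 = 5 ≡ 1 (mod 2).
s = (0, 1, 1, 1)^T — this equals column 7 of H (binary 0111), so error is at position 7.
Correct: flip bit 7 of r = 111011011100001 to get c = 111011111100001.


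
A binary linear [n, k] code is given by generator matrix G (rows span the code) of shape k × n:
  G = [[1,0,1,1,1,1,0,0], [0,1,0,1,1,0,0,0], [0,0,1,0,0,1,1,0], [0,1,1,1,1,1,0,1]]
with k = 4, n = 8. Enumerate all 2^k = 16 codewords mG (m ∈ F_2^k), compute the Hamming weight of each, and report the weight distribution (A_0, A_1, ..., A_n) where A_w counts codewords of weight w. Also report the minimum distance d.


Weight distribution: A_0 = 1, A_2 = 1, A_3 = 5, A_4 = 3, A_5 = 2, A_6 = 3, A_7 = 1. Minimum distance d = 2.

Enumerate all 2^4 = 16 messages m ∈ F_2^4.
For each, compute codeword c = mG in F_2^8, then tally its weight.
  m = 0000 → c = 00000000, weight = 0.
  m = 1000 → c = 10111100, weight = 5.
  m = 0100 → c = 01011000, weight = 3.
  m = 1100 → c = 11100100, weight = 4.
  m = 0010 → c = 00100110, weight = 3.
  m = 1010 → c = 10011010, weight = 4.
  m = 0110 → c = 01111110, weight = 6.
  m = 1110 → c = 11000010, weight = 3.
  m = 0001 → c = 01111101, weight = 6.
  m = 1001 → c = 11000001, weight = 3.
  m = 0101 → c = 00100101, weight = 3.
  m = 1101 → c = 10011001, weight = 4.
  m = 0011 → c = 01011011, weight = 5.
  m = 1011 → c = 11100111, weight = 6.
  m = 0111 → c = 00000011, weight = 2.
  m = 1111 → c = 10111111, weight = 7.
Tally weights:
  weight 0: 1 codewords.
  weight 2: 1 codewords.
  weight 3: 5 codewords.
  weight 4: 3 codewords.
  weight 5: 2 codewords.
  weight 6: 3 codewords.
  weight 7: 1 codewords.
Minimum distance d = smallest w > 0 with A_w > 0 = 2.
Sanity: Σ A_w = 16 = 2^4 = 16 ✓.


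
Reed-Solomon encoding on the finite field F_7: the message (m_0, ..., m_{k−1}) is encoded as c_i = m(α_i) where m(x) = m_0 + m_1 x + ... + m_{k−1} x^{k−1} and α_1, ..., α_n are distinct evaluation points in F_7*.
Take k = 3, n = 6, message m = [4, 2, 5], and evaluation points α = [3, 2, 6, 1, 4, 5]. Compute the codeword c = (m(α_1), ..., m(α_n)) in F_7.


c = [6, 0, 0, 4, 1, 6]

Message polynomial: m(x) = 4 + 2·x + 5·x^2 (mod 7).
For each evaluation point α_i, compute m(α_i) mod 7:
  α_1 = 3: Horner steps 5 → 3 → 6, so m(3) = 6.
  α_2 = 2: Horner steps 5 → 5 → 0, so m(2) = 0.
  α_3 = 6: Horner steps 5 → 4 → 0, so m(6) = 0.
  α_4 = 1: Horner steps 5 → 0 → 4, so m(1) = 4.
  α_5 = 4: Horner steps 5 → 1 → 1, so m(4) = 1.
  α_6 = 5: Horner steps 5 → 6 → 6, so m(5) = 6.
Codeword c = [6, 0, 0, 4, 1, 6] ∈ F_7^6.


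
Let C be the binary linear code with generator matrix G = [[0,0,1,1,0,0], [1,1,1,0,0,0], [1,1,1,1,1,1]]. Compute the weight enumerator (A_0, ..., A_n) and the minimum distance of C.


Weight distribution: A_0 = 1, A_2 = 1, A_3 = 4, A_4 = 1, A_6 = 1. Minimum distance d = 2.

Enumerate all 2^3 = 8 messages m ∈ F_2^3.
For each, compute codeword c = mG in F_2^6, then tally its weight.
  m = 000 → c = 000000, weight = 0.
  m = 100 → c = 001100, weight = 2.
  m = 010 → c = 111000, weight = 3.
  m = 110 → c = 110100, weight = 3.
  m = 001 → c = 111111, weight = 6.
  m = 101 → c = 110011, weight = 4.
  m = 011 → c = 000111, weight = 3.
  m = 111 → c = 001011, weight = 3.
Tally weights:
  weight 0: 1 codewords.
  weight 2: 1 codewords.
  weight 3: 4 codewords.
  weight 4: 1 codewords.
  weight 6: 1 codewords.
Minimum distance d = smallest w > 0 with A_w > 0 = 2.
Sanity: Σ A_w = 8 = 2^3 = 8 ✓.


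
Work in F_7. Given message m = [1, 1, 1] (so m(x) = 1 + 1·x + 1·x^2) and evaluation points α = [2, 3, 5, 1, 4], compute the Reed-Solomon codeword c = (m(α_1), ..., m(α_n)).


c = [0, 6, 3, 3, 0]

Message polynomial: m(x) = 1 + 1·x + 1·x^2 (mod 7).
For each evaluation point α_i, compute m(α_i) mod 7:
  α_1 = 2: Horner steps 1 → 3 → 0, so m(2) = 0.
  α_2 = 3: Horner steps 1 → 4 → 6, so m(3) = 6.
  α_3 = 5: Horner steps 1 → 6 → 3, so m(5) = 3.
  α_4 = 1: Horner steps 1 → 2 → 3, so m(1) = 3.
  α_5 = 4: Horner steps 1 → 5 → 0, so m(4) = 0.
Codeword c = [0, 6, 3, 3, 0] ∈ F_7^5.


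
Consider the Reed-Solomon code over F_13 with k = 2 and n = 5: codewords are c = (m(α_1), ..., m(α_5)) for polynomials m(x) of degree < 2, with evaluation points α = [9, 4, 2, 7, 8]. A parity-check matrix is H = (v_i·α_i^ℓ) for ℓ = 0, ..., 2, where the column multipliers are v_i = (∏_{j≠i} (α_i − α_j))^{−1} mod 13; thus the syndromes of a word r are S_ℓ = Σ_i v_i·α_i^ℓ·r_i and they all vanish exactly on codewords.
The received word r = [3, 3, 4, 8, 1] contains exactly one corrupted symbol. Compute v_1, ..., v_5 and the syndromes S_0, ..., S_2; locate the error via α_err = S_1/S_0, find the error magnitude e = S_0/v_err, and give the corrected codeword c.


S = (7, 11, 8), error at position 1, error magnitude e = 9, c = [7, 3, 4, 8, 1].

Step 1: column multipliers v_i = (∏_{j≠i}(α_i − α_j))^{−1} mod 13.
  i = 1 (α = 9): (9−4)(9−2)(9−7)(9−8) = 5·7·2·1 = 70 ≡ 5, so v_1 = 5^{−1} = 8 (mod 13).
  i = 2 (α = 4): (4−9)(4−2)(4−7)(4−8) = (−5)·2·(−3)·(−4) = −120 ≡ 10, so v_2 = 10^{−1} = 4 (mod 13).
  i = 3 (α = 2): (2−9)(2−4)(2−7)(2−8) = (−7)·(−2)·(−5)·(−6) = 420 ≡ 4, so v_3 = 4^{−1} = 10 (mod 13).
  i = 4 (α = 7): (7−9)(7−4)(7−2)(7−8) = (−2)·3·5·(−1) = 30 ≡ 4, so v_4 = 4^{−1} = 10 (mod 13).
  i = 5 (α = 8): (8−9)(8−4)(8−2)(8−7) = (−1)·4·6·1 = −24 ≡ 2, so v_5 = 2^{−1} = 7 (mod 13).
  v = [8, 4, 10, 10, 7].
Step 2: syndromes of r = [3, 3, 4, 8, 1] (all sums mod 13).
  S_0 = Σ v_i r_i = 8·3 + 4·3 + 10·4 + 10·8 + 7·1 = 163 ≡ 7.
  S_1 = Σ v_i α_i r_i = 8·9·3 + 4·4·3 + 10·2·4 + 10·7·8 + 7·8·1 = 960 ≡ 11.
  α_i^2 mod 13 = [3, 3, 4, 10, 12].
  S_2 = Σ v_i α_i^2 r_i = 8·3·3 + 4·3·3 + 10·4·4 + 10·10·8 + 7·12·1 = 1152 ≡ 8.
  S = (7, 11, 8) ≠ 0, so r is not a codeword (an error is present).
Step 3: locate the error. For a single error e at position i, S_ℓ = v_i·e·α_i^ℓ, so α_err = S_1/S_0.
  S_0^{−1} = 7^{−1} = 2 (mod 13), so α_err = 11·2 = 22 ≡ 9 = α_1. Error position i = 1.
  Consistency check: S_2/S_1 = 8·6 = 48 ≡ 9 = α_err ✓ (single-error assumption holds).
Step 4: error magnitude e = S_0/v_1 = S_0·∏_{j≠1}(α_1 − α_j) = 7·5 = 35 ≡ 9 (mod 13).
Step 5: correct position 1: c_1 = r_1 − e = 3 − 9 ≡ 7 (mod 13). Hence c = [7, 3, 4, 8, 1].
  Check: interpolating c through the α_i gives m(x) = 5 + 6·x (degree < 2) with m(α_i) = c_i for every i, so c is indeed a codeword.


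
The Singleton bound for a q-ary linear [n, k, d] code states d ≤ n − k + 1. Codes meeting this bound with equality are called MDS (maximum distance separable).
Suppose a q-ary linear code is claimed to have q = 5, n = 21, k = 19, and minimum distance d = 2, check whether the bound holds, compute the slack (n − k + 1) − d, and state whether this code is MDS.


Singleton RHS = n − k + 1 = 3, slack = 1, bound satisfied, not MDS.

Singleton bound: d ≤ n − k + 1.
Here n = 21, k = 19, so n − k + 1 = 3.
Given d = 2, check d ≤ 3: YES.
Slack = (n − k + 1) − d = 1.
The code is NOT MDS (slack = 1 > 0).
Description: the claimed parameters are [21, 19, 2]_5; such a code would be non-MDS.


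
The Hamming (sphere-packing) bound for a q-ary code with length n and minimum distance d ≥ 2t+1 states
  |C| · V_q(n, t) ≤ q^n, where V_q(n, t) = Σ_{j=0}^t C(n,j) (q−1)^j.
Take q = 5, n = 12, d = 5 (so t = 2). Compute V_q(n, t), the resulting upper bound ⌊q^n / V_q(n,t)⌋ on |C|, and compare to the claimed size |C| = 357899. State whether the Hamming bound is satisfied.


V_q(n, t) = 1105, q^n = 244140625, Hamming bound = 220941, |C| = 357899 > bound (violated).

Step 1: Compute V_q(n, t) = Σ_{j=0}^2 C(n, j) (q−1)^j.
  j = 0: C(12,0)·(4)^0 = 1·1 = 1.
  j = 1: C(12,1)·(4)^1 = 12·4 = 48.
  j = 2: C(12,2)·(4)^2 = 66·16 = 1056.
  V_q(n, t) = 1 + 48 + 1056 = 1105.
Step 2: q^n = 5^12 = 244140625.
Step 3: Hamming bound ⌊q^n / V_q(n,t)⌋ = ⌊244140625/1105⌋ = 220941.
Step 4: Compare |C| = 357899 to 220941: violated.
The claimed |C| lies above the Hamming bound, so no 5-ary code of length 12 with d ≥ 5 can have 357899 codewords.


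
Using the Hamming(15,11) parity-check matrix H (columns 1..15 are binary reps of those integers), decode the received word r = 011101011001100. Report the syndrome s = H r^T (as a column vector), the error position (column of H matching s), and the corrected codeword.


s = (0, 0, 1, 1)^T, error position = 3, corrected codeword c = 010101011001100

Compute s = H r^T mod 2 one row at a time:
  s_1 = 1 + 1 + 0 + 0 + 1 + 1 + 0 + 0 = 4 ≡ 0 (mod 2).
  s_2 = 1 + 0 + 1 + 0 + 1 + 1 + 0 + 0 = 4 ≡ 0 (mod 2).
  s_3 = 1 + 1 + 1 + 0 + 0 + 0 + 0 + 0 = 3 ≡ 1 (mod 2).
  s_4 = 0 + 1 + 0 + 0 + 1 + 0 + 1 + 0 = 3 ≡ 1 (mod 2).
s = (0, 0, 1, 1)^T — this equals column 3 of H (binary 0011), so error is at position 3.
Correct: flip bit 3 of r = 011101011001100 to get c = 010101011001100.


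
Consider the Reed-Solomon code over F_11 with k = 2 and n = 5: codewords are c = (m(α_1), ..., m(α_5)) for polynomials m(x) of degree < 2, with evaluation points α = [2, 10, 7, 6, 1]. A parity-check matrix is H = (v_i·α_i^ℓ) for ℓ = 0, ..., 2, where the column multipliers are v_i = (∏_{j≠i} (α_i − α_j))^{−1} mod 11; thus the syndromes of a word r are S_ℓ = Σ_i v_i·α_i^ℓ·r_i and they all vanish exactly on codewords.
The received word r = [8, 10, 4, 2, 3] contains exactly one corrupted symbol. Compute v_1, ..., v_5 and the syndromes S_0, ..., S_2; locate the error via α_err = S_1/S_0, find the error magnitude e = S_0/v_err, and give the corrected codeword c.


S = (5, 10, 9), error at position 1, error magnitude e = 3, c = [5, 10, 4, 2, 3].

Step 1: column multipliers v_i = (∏_{j≠i}(α_i − α_j))^{−1} mod 11.
  i = 1 (α = 2): (2−10)(2−7)(2−6)(2−1) = (−8)·(−5)·(−4)·1 = −160 ≡ 5, so v_1 = 5^{−1} = 9 (mod 11).
  i = 2 (α = 10): (10−2)(10−7)(10−6)(10−1) = 8·3·4·9 = 864 ≡ 6, so v_2 = 6^{−1} = 2 (mod 11).
  i = 3 (α = 7): (7−2)(7−10)(7−6)(7−1) = 5·(−3)·1·6 = −90 ≡ 9, so v_3 = 9^{−1} = 5 (mod 11).
  i = 4 (α = 6): (6−2)(6−10)(6−7)(6−1) = 4·(−4)·(−1)·5 = 80 ≡ 3, so v_4 = 3^{−1} = 4 (mod 11).
  i = 5 (α = 1): (1−2)(1−10)(1−7)(1−6) = (−1)·(−9)·(−6)·(−5) = 270 ≡ 6, so v_5 = 6^{−1} = 2 (mod 11).
  v = [9, 2, 5, 4, 2].
Step 2: syndromes of r = [8, 10, 4, 2, 3] (all sums mod 11).
  S_0 = Σ v_i r_i = 9·8 + 2·10 + 5·4 + 4·2 + 2·3 = 126 ≡ 5.
  S_1 = Σ v_i α_i r_i = 9·2·8 + 2·10·10 + 5·7·4 + 4·6·2 + 2·1·3 = 538 ≡ 10.
  α_i^2 mod 11 = [4, 1, 5, 3, 1].
  S_2 = Σ v_i α_i^2 r_i = 9·4·8 + 2·1·10 + 5·5·4 + 4·3·2 + 2·1·3 = 438 ≡ 9.
  S = (5, 10, 9) ≠ 0, so r is not a codeword (an error is present).
Step 3: locate the error. For a single error e at position i, S_ℓ = v_i·e·α_i^ℓ, so α_err = S_1/S_0.
  S_0^{−1} = 5^{−1} = 9 (mod 11), so α_err = 10·9 = 90 ≡ 2 = α_1. Error position i = 1.
  Consistency check: S_2/S_1 = 9·10 = 90 ≡ 2 = α_err ✓ (single-error assumption holds).
Step 4: error magnitude e = S_0/v_1 = S_0·∏_{j≠1}(α_1 − α_j) = 5·5 = 25 ≡ 3 (mod 11).
Step 5: correct position 1: c_1 = r_1 − e = 8 − 3 ≡ 5 (mod 11). Hence c = [5, 10, 4, 2, 3].
  Check: interpolating c through the α_i gives m(x) = 1 + 2·x (degree < 2) with m(α_i) = c_i for every i, so c is indeed a codeword.


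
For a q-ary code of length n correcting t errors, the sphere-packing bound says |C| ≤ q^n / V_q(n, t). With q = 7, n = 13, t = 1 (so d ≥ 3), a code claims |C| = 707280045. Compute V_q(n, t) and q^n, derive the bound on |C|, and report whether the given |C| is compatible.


V_q(n, t) = 79, q^n = 96889010407, Hamming bound = 1226443169, |C| = 707280045 ≤ bound (satisfied).

Step 1: Compute V_q(n, t) = Σ_{j=0}^1 C(n, j) (q−1)^j.
  j = 0: C(13,0)·(6)^0 = 1·1 = 1.
  j = 1: C(13,1)·(6)^1 = 13·6 = 78.
  V_q(n, t) = 1 + 78 = 79.
Step 2: q^n = 7^13 = 96889010407.
Step 3: Hamming bound ⌊q^n / V_q(n,t)⌋ = ⌊96889010407/79⌋ = 1226443169.
Step 4: Compare |C| = 707280045 to 1226443169: satisfied.
The claimed |C| lies below the Hamming bound.


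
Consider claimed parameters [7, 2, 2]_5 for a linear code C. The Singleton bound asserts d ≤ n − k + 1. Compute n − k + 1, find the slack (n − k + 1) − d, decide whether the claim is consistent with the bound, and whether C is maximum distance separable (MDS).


Singleton RHS = n − k + 1 = 6, slack = 4, bound satisfied, not MDS.

Singleton bound: d ≤ n − k + 1.
Here n = 7, k = 2, so n − k + 1 = 6.
Given d = 2, check d ≤ 6: YES.
Slack = (n − k + 1) − d = 4.
The code is NOT MDS (slack = 4 > 0).
Description: the claimed parameters are [7, 2, 2]_5; such a code would be non-MDS.


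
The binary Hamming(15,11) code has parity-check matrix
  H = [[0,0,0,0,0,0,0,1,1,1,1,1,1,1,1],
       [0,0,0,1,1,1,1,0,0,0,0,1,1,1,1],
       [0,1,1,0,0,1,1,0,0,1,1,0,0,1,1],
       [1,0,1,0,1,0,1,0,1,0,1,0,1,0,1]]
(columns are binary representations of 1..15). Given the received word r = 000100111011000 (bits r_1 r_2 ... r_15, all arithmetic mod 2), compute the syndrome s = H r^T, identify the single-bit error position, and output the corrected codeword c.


s = (0, 1, 0, 1)^T, error position = 5, corrected codeword c = 000110111011000

Compute s = H r^T mod 2 one row at a time:
  s_1 = 1 + 1 + 0 + 1 + 1 + 0 + 0 + 0 = 4 ≡ 0 (mod 2).
  s_2 = 1 + 0 + 0 + 1 + 1 + 0 + 0 + 0 = 3 ≡ 1 (mod 2).
  s_3 = 0 + 0 + 0 + 1 + 0 + 1 + 0 + 0 = 2 ≡ 0 (mod 2).
  s_4 = 0 + 0 + 0 + 1 + 1 + 1 + 0 + 0 = 3 ≡ 1 (mod 2).
s = (0, 1, 0, 1)^T — this equals column 5 of H (binary 0101), so error is at position 5.
Correct: flip bit 5 of r = 000100111011000 to get c = 000110111011000.


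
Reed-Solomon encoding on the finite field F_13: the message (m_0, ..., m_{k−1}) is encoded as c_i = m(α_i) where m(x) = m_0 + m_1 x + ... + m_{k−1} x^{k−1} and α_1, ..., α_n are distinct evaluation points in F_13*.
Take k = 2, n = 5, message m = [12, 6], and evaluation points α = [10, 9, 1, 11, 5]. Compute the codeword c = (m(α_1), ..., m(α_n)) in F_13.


c = [7, 1, 5, 0, 3]

Message polynomial: m(x) = 12 + 6·x (mod 13).
For each evaluation point α_i, compute m(α_i) mod 13:
  α_1 = 10: Horner steps 6 → 7, so m(10) = 7.
  α_2 = 9: Horner steps 6 → 1, so m(9) = 1.
  α_3 = 1: Horner steps 6 → 5, so m(1) = 5.
  α_4 = 11: Horner steps 6 → 0, so m(11) = 0.
  α_5 = 5: Horner steps 6 → 3, so m(5) = 3.
Codeword c = [7, 1, 5, 0, 3] ∈ F_13^5.


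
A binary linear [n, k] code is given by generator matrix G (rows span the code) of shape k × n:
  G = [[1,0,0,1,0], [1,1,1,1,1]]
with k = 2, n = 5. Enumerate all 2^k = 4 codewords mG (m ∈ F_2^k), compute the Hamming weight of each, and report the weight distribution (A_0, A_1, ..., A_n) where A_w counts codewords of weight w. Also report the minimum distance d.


Weight distribution: A_0 = 1, A_2 = 1, A_3 = 1, A_5 = 1. Minimum distance d = 2.

Enumerate all 2^2 = 4 messages m ∈ F_2^2.
For each, compute codeword c = mG in F_2^5, then tally its weight.
  m = 00 → c = 00000, weight = 0.
  m = 10 → c = 10010, weight = 2.
  m = 01 → c = 11111, weight = 5.
  m = 11 → c = 01101, weight = 3.
Tally weights:
  weight 0: 1 codewords.
  weight 2: 1 codewords.
  weight 3: 1 codewords.
  weight 5: 1 codewords.
Minimum distance d = smallest w > 0 with A_w > 0 = 2.
Sanity: Σ A_w = 4 = 2^2 = 4 ✓.


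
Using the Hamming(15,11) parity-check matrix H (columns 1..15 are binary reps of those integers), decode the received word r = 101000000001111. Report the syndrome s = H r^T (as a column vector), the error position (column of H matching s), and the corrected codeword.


s = (0, 0, 1, 0)^T, error position = 2, corrected codeword c = 111000000001111

Compute s = H r^T mod 2 one row at a time:
  s_1 = 0 + 0 + 0 + 0 + 1 + 1 + 1 + 1 = 4 ≡ 0 (mod 2).
  s_2 = 0 + 0 + 0 + 0 + 1 + 1 + 1 + 1 = 4 ≡ 0 (mod 2).
  s_3 = 0 + 1 + 0 + 0 + 0 + 0 + 1 + 1 = 3 ≡ 1 (mod 2).
  s_4 = 1 + 1 + 0 + 0 + 0 + 0 + 1 + 1 = 4 ≡ 0 (mod 2).
s = (0, 0, 1, 0)^T — this equals column 2 of H (binary 0010), so error is at position 2.
Correct: flip bit 2 of r = 101000000001111 to get c = 111000000001111.


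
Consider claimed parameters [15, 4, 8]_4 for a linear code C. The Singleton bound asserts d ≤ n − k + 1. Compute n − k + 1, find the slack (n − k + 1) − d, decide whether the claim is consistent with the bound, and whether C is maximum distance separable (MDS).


Singleton RHS = n − k + 1 = 12, slack = 4, bound satisfied, not MDS.

Singleton bound: d ≤ n − k + 1.
Here n = 15, k = 4, so n − k + 1 = 12.
Given d = 8, check d ≤ 12: YES.
Slack = (n − k + 1) − d = 4.
The code is NOT MDS (slack = 4 > 0).
Description: the claimed parameters are [15, 4, 8]_4; such a code would be non-MDS.


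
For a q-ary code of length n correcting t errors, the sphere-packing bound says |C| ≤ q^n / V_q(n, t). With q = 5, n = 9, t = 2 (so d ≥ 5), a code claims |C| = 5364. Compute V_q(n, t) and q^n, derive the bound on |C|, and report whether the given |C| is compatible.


V_q(n, t) = 613, q^n = 1953125, Hamming bound = 3186, |C| = 5364 > bound (violated).

Step 1: Compute V_q(n, t) = Σ_{j=0}^2 C(n, j) (q−1)^j.
  j = 0: C(9,0)·(4)^0 = 1·1 = 1.
  j = 1: C(9,1)·(4)^1 = 9·4 = 36.
  j = 2: C(9,2)·(4)^2 = 36·16 = 576.
  V_q(n, t) = 1 + 36 + 576 = 613.
Step 2: q^n = 5^9 = 1953125.
Step 3: Hamming bound ⌊q^n / V_q(n,t)⌋ = ⌊1953125/613⌋ = 3186.
Step 4: Compare |C| = 5364 to 3186: violated.
The claimed |C| lies above the Hamming bound, so no 5-ary code of length 9 with d ≥ 5 can have 5364 codewords.


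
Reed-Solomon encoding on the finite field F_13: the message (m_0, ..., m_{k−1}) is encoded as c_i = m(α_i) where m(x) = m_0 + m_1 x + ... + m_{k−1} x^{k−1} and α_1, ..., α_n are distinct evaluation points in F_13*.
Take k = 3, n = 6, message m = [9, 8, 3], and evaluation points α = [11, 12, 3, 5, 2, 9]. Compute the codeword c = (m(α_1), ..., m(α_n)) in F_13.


c = [5, 4, 8, 7, 11, 12]

Message polynomial: m(x) = 9 + 8·x + 3·x^2 (mod 13).
For each evaluation point α_i, compute m(α_i) mod 13:
  α_1 = 11: Horner steps 3 → 2 → 5, so m(11) = 5.
  α_2 = 12: Horner steps 3 → 5 → 4, so m(12) = 4.
  α_3 = 3: Horner steps 3 → 4 → 8, so m(3) = 8.
  α_4 = 5: Horner steps 3 → 10 → 7, so m(5) = 7.
  α_5 = 2: Horner steps 3 → 1 → 11, so m(2) = 11.
  α_6 = 9: Horner steps 3 → 9 → 12, so m(9) = 12.
Codeword c = [5, 4, 8, 7, 11, 12] ∈ F_13^6.


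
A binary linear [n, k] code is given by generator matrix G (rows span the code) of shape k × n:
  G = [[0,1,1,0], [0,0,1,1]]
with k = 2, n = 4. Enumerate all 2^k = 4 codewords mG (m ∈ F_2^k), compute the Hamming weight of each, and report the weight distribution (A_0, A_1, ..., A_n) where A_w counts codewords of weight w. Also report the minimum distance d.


Weight distribution: A_0 = 1, A_2 = 3. Minimum distance d = 2.

Enumerate all 2^2 = 4 messages m ∈ F_2^2.
For each, compute codeword c = mG in F_2^4, then tally its weight.
  m = 00 → c = 0000, weight = 0.
  m = 10 → c = 0110, weight = 2.
  m = 01 → c = 0011, weight = 2.
  m = 11 → c = 0101, weight = 2.
Tally weights:
  weight 0: 1 codewords.
  weight 2: 3 codewords.
Minimum distance d = smallest w > 0 with A_w > 0 = 2.
Sanity: Σ A_w = 4 = 2^2 = 4 ✓.


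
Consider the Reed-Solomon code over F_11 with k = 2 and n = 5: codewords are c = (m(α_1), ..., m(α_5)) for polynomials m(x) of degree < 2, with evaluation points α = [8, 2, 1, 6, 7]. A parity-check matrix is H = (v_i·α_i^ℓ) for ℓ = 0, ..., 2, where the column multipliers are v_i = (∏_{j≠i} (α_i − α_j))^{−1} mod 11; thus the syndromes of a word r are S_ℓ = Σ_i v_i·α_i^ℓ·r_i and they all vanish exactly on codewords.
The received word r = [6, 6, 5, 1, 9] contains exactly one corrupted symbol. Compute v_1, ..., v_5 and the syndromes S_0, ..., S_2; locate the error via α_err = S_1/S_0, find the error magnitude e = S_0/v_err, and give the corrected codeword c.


S = (4, 8, 5), error at position 2, error magnitude e = 4, c = [6, 2, 5, 1, 9].

Step 1: column multipliers v_i = (∏_{j≠i}(α_i − α_j))^{−1} mod 11.
  i = 1 (α = 8): (8−2)(8−1)(8−6)(8−7) = 6·7·2·1 = 84 ≡ 7, so v_1 = 7^{−1} = 8 (mod 11).
  i = 2 (α = 2): (2−8)(2−1)(2−6)(2−7) = (−6)·1·(−4)·(−5) = −120 ≡ 1, so v_2 = 1^{−1} = 1 (mod 11).
  i = 3 (α = 1): (1−8)(1−2)(1−6)(1−7) = (−7)·(−1)·(−5)·(−6) = 210 ≡ 1, so v_3 = 1^{−1} = 1 (mod 11).
  i = 4 (α = 6): (6−8)(6−2)(6−1)(6−7) = (−2)·4·5·(−1) = 40 ≡ 7, so v_4 = 7^{−1} = 8 (mod 11).
  i = 5 (α = 7): (7−8)(7−2)(7−1)(7−6) = (−1)·5·6·1 = −30 ≡ 3, so v_5 = 3^{−1} = 4 (mod 11).
  v = [8, 1, 1, 8, 4].
Step 2: syndromes of r = [6, 6, 5, 1, 9] (all sums mod 11).
  S_0 = Σ v_i r_i = 8·6 + 1·6 + 1·5 + 8·1 + 4·9 = 103 ≡ 4.
  S_1 = Σ v_i α_i r_i = 8·8·6 + 1·2·6 + 1·1·5 + 8·6·1 + 4·7·9 = 701 ≡ 8.
  α_i^2 mod 11 = [9, 4, 1, 3, 5].
  S_2 = Σ v_i α_i^2 r_i = 8·9·6 + 1·4·6 + 1·1·5 + 8·3·1 + 4·5·9 = 665 ≡ 5.
  S = (4, 8, 5) ≠ 0, so r is not a codeword (an error is present).
Step 3: locate the error. For a single error e at position i, S_ℓ = v_i·e·α_i^ℓ, so α_err = S_1/S_0.
  S_0^{−1} = 4^{−1} = 3 (mod 11), so α_err = 8·3 = 24 ≡ 2 = α_2. Error position i = 2.
  Consistency check: S_2/S_1 = 5·7 = 35 ≡ 2 = α_err ✓ (single-error assumption holds).
Step 4: error magnitude e = S_0/v_2 = S_0·∏_{j≠2}(α_2 − α_j) = 4·1 = 4 ≡ 4 (mod 11).
Step 5: correct position 2: c_2 = r_2 − e = 6 − 4 ≡ 2 (mod 11). Hence c = [6, 2, 5, 1, 9].
  Check: interpolating c through the α_i gives m(x) = 8 + 8·x (degree < 2) with m(α_i) = c_i for every i, so c is indeed a codeword.


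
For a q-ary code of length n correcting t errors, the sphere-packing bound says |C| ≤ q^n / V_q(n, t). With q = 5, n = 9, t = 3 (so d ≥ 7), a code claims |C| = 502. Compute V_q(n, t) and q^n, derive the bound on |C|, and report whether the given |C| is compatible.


V_q(n, t) = 5989, q^n = 1953125, Hamming bound = 326, |C| = 502 > bound (violated).

Step 1: Compute V_q(n, t) = Σ_{j=0}^3 C(n, j) (q−1)^j.
  j = 0: C(9,0)·(4)^0 = 1·1 = 1.
  j = 1: C(9,1)·(4)^1 = 9·4 = 36.
  j = 2: C(9,2)·(4)^2 = 36·16 = 576.
  j = 3: C(9,3)·(4)^3 = 84·64 = 5376.
  V_q(n, t) = 1 + 36 + 576 + 5376 = 5989.
Step 2: q^n = 5^9 = 1953125.
Step 3: Hamming bound ⌊q^n / V_q(n,t)⌋ = ⌊1953125/5989⌋ = 326.
Step 4: Compare |C| = 502 to 326: violated.
The claimed |C| lies above the Hamming bound, so no 5-ary code of length 9 with d ≥ 7 can have 502 codewords.


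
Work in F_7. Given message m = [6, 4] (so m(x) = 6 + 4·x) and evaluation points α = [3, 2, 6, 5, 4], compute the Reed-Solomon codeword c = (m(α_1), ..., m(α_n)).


c = [4, 0, 2, 5, 1]

Message polynomial: m(x) = 6 + 4·x (mod 7).
For each evaluation point α_i, compute m(α_i) mod 7:
  α_1 = 3: Horner steps 4 → 4, so m(3) = 4.
  α_2 = 2: Horner steps 4 → 0, so m(2) = 0.
  α_3 = 6: Horner steps 4 → 2, so m(6) = 2.
  α_4 = 5: Horner steps 4 → 5, so m(5) = 5.
  α_5 = 4: Horner steps 4 → 1, so m(4) = 1.
Codeword c = [4, 0, 2, 5, 1] ∈ F_7^5.


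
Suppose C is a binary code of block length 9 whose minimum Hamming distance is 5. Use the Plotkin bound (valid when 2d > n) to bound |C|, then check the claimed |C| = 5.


Plotkin bound M ≤ 10; given |C| = 5 ≤ bound (satisfied).

Check applicability: 2d = 10, n = 9.
2d − n = 1 > 0, so Plotkin applies.
Compute d/(2d−n) = 5/1 ≈ 5.0000.
⌊d/(2d−n)⌋ = 5.
Plotkin bound: M ≤ 2·5 = 10.
Given |C| = 5, check: satisfied.
This |C| is below the Plotkin bound.


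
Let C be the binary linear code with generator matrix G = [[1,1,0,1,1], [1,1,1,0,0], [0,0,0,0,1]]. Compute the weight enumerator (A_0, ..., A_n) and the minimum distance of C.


Weight distribution: A_0 = 1, A_1 = 1, A_2 = 1, A_3 = 3, A_4 = 2. Minimum distance d = 1.

Enumerate all 2^3 = 8 messages m ∈ F_2^3.
For each, compute codeword c = mG in F_2^5, then tally its weight.
  m = 000 → c = 00000, weight = 0.
  m = 100 → c = 11011, weight = 4.
  m = 010 → c = 11100, weight = 3.
  m = 110 → c = 00111, weight = 3.
  m = 001 → c = 00001, weight = 1.
  m = 101 → c = 11010, weight = 3.
  m = 011 → c = 11101, weight = 4.
  m = 111 → c = 00110, weight = 2.
Tally weights:
  weight 0: 1 codewords.
  weight 1: 1 codewords.
  weight 2: 1 codewords.
  weight 3: 3 codewords.
  weight 4: 2 codewords.
Minimum distance d = smallest w > 0 with A_w > 0 = 1.
Sanity: Σ A_w = 8 = 2^3 = 8 ✓.


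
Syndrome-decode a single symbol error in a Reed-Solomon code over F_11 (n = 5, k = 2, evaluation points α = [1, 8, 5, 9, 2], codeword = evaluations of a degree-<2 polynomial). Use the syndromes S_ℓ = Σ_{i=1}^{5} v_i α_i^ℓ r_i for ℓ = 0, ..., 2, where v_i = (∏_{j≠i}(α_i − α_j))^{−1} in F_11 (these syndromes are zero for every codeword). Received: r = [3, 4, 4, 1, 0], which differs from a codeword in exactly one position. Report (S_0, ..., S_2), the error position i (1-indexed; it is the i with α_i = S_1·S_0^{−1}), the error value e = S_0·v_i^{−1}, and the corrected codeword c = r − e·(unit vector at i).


S = (2, 10, 6), error at position 3, error magnitude e = 2, c = [3, 4, 2, 1, 0].

Step 1: column multipliers v_i = (∏_{j≠i}(α_i − α_j))^{−1} mod 11.
  i = 1 (α = 1): (1−8)(1−5)(1−9)(1−2) = (−7)·(−4)·(−8)·(−1) = 224 ≡ 4, so v_1 = 4^{−1} = 3 (mod 11).
  i = 2 (α = 8): (8−1)(8−5)(8−9)(8−2) = 7·3·(−1)·6 = −126 ≡ 6, so v_2 = 6^{−1} = 2 (mod 11).
  i = 3 (α = 5): (5−1)(5−8)(5−9)(5−2) = 4·(−3)·(−4)·3 = 144 ≡ 1, so v_3 = 1^{−1} = 1 (mod 11).
  i = 4 (α = 9): (9−1)(9−8)(9−5)(9−2) = 8·1·4·7 = 224 ≡ 4, so v_4 = 4^{−1} = 3 (mod 11).
  i = 5 (α = 2): (2−1)(2−8)(2−5)(2−9) = 1·(−6)·(−3)·(−7) = −126 ≡ 6, so v_5 = 6^{−1} = 2 (mod 11).
  v = [3, 2, 1, 3, 2].
Step 2: syndromes of r = [3, 4, 4, 1, 0] (all sums mod 11).
  S_0 = Σ v_i r_i = 3·3 + 2·4 + 1·4 + 3·1 + 2·0 = 24 ≡ 2.
  S_1 = Σ v_i α_i r_i = 3·1·3 + 2·8·4 + 1·5·4 + 3·9·1 + 2·2·0 = 120 ≡ 10.
  α_i^2 mod 11 = [1, 9, 3, 4, 4].
  S_2 = Σ v_i α_i^2 r_i = 3·1·3 + 2·9·4 + 1·3·4 + 3·4·1 + 2·4·0 = 105 ≡ 6.
  S = (2, 10, 6) ≠ 0, so r is not a codeword (an error is present).
Step 3: locate the error. For a single error e at position i, S_ℓ = v_i·e·α_i^ℓ, so α_err = S_1/S_0.
  S_0^{−1} = 2^{−1} = 6 (mod 11), so α_err = 10·6 = 60 ≡ 5 = α_3. Error position i = 3.
  Consistency check: S_2/S_1 = 6·10 = 60 ≡ 5 = α_err ✓ (single-error assumption holds).
Step 4: error magnitude e = S_0/v_3 = S_0·∏_{j≠3}(α_3 − α_j) = 2·1 = 2 ≡ 2 (mod 11).
Step 5: correct position 3: c_3 = r_3 − e = 4 − 2 ≡ 2 (mod 11). Hence c = [3, 4, 2, 1, 0].
  Check: interpolating c through the α_i gives m(x) = 6 + 8·x (degree < 2) with m(α_i) = c_i for every i, so c is indeed a codeword.


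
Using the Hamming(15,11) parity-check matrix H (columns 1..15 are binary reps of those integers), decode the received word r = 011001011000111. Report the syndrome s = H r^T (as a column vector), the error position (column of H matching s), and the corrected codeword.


s = (1, 0, 1, 0)^T, error position = 10, corrected codeword c = 011001011100111

Compute s = H r^T mod 2 one row at a time:
  s_1 = 1 + 1 + 0 + 0 + 0 + 1 + 1 + 1 = 5 ≡ 1 (mod 2).
  s_2 = 0 + 0 + 1 + 0 + 0 + 1 + 1 + 1 = 4 ≡ 0 (mod 2).
  s_3 = 1 + 1 + 1 + 0 + 0 + 0 + 1 + 1 = 5 ≡ 1 (mod 2).
  s_4 = 0 + 1 + 0 + 0 + 1 + 0 + 1 + 1 = 4 ≡ 0 (mod 2).
s = (1, 0, 1, 0)^T — this equals column 10 of H (binary 1010), so error is at position 10.
Correct: flip bit 10 of r = 011001011000111 to get c = 011001011100111.


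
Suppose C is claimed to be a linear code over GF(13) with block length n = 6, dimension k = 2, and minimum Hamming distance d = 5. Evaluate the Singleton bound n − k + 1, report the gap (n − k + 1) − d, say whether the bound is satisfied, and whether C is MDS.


Singleton RHS = n − k + 1 = 5, slack = 0, bound satisfied, MDS.

Singleton bound: d ≤ n − k + 1.
Here n = 6, k = 2, so n − k + 1 = 5.
Given d = 5, check d ≤ 5: YES.
Slack = (n − k + 1) − d = 0.
The code is MDS (slack = 0).
Description: the claimed parameters are [6, 2, 5]_13; such a code would be MDS (meets Singleton bound).


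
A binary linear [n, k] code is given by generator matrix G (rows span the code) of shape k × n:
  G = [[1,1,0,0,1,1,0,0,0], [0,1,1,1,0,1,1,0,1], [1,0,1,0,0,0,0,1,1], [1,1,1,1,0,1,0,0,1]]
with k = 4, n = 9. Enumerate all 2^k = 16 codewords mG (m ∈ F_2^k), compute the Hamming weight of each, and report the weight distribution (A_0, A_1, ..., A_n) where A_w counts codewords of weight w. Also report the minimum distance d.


Weight distribution: A_0 = 1, A_2 = 1, A_4 = 8, A_6 = 5, A_8 = 1. Minimum distance d = 2.

Enumerate all 2^4 = 16 messages m ∈ F_2^4.
For each, compute codeword c = mG in F_2^9, then tally its weight.
  m = 0000 → c = 000000000, weight = 0.
  m = 1000 → c = 110011000, weight = 4.
  m = 0100 → c = 011101101, weight = 6.
  m = 1100 → c = 101110101, weight = 6.
  m = 0010 → c = 101000011, weight = 4.
  m = 1010 → c = 011011011, weight = 6.
  m = 0110 → c = 110101110, weight = 6.
  m = 1110 → c = 000110110, weight = 4.
  m = 0001 → c = 111101001, weight = 6.
  m = 1001 → c = 001110001, weight = 4.
  m = 0101 → c = 100000100, weight = 2.
  m = 1101 → c = 010011100, weight = 4.
  m = 0011 → c = 010101010, weight = 4.
  m = 1011 → c = 100110010, weight = 4.
  m = 0111 → c = 001000111, weight = 4.
  m = 1111 → c = 111011111, weight = 8.
Tally weights:
  weight 0: 1 codewords.
  weight 2: 1 codewords.
  weight 4: 8 codewords.
  weight 6: 5 codewords.
  weight 8: 1 codewords.
Minimum distance d = smallest w > 0 with A_w > 0 = 2.
Sanity: Σ A_w = 16 = 2^4 = 16 ✓.


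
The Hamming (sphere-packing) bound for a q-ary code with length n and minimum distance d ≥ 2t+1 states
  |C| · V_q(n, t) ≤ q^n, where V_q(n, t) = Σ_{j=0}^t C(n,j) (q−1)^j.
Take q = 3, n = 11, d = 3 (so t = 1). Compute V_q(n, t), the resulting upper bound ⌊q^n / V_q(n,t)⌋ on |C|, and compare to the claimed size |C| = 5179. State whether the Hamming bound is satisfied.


V_q(n, t) = 23, q^n = 177147, Hamming bound = 7702, |C| = 5179 ≤ bound (satisfied).

Step 1: Compute V_q(n, t) = Σ_{j=0}^1 C(n, j) (q−1)^j.
  j = 0: C(11,0)·(2)^0 = 1·1 = 1.
  j = 1: C(11,1)·(2)^1 = 11·2 = 22.
  V_q(n, t) = 1 + 22 = 23.
Step 2: q^n = 3^11 = 177147.
Step 3: Hamming bound ⌊q^n / V_q(n,t)⌋ = ⌊177147/23⌋ = 7702.
Step 4: Compare |C| = 5179 to 7702: satisfied.
The claimed |C| lies below the Hamming bound.


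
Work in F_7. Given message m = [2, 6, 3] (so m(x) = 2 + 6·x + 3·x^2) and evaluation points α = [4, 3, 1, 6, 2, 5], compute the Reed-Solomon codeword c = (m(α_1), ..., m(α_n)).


c = [4, 5, 4, 6, 5, 2]

Message polynomial: m(x) = 2 + 6·x + 3·x^2 (mod 7).
For each evaluation point α_i, compute m(α_i) mod 7:
  α_1 = 4: Horner steps 3 → 4 → 4, so m(4) = 4.
  α_2 = 3: Horner steps 3 → 1 → 5, so m(3) = 5.
  α_3 = 1: Horner steps 3 → 2 → 4, so m(1) = 4.
  α_4 = 6: Horner steps 3 → 3 → 6, so m(6) = 6.
  α_5 = 2: Horner steps 3 → 5 → 5, so m(2) = 5.
  α_6 = 5: Horner steps 3 → 0 → 2, so m(5) = 2.
Codeword c = [4, 5, 4, 6, 5, 2] ∈ F_7^6.


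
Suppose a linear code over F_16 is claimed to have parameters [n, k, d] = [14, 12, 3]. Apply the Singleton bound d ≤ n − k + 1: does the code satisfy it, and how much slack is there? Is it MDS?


Singleton RHS = n − k + 1 = 3, slack = 0, bound satisfied, MDS.

Singleton bound: d ≤ n − k + 1.
Here n = 14, k = 12, so n − k + 1 = 3.
Given d = 3, check d ≤ 3: YES.
Slack = (n − k + 1) − d = 0.
The code is MDS (slack = 0).
Description: the claimed parameters are [14, 12, 3]_16; such a code would be MDS (meets Singleton bound).


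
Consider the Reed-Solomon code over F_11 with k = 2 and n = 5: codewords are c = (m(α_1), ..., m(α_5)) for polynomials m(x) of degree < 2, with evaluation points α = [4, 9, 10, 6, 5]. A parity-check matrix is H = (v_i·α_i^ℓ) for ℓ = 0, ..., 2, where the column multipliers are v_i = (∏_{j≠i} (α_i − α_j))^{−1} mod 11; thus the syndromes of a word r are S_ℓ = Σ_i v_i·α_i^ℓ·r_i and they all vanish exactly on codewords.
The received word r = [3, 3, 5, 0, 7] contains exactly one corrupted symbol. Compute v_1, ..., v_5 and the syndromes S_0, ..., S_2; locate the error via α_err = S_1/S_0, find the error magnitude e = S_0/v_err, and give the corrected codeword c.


S = (4, 3, 5), error at position 2, error magnitude e = 2, c = [3, 1, 5, 0, 7].

Step 1: column multipliers v_i = (∏_{j≠i}(α_i − α_j))^{−1} mod 11.
  i = 1 (α = 4): (4−9)(4−10)(4−6)(4−5) = (−5)·(−6)·(−2)·(−1) = 60 ≡ 5, so v_1 = 5^{−1} = 9 (mod 11).
  i = 2 (α = 9): (9−4)(9−10)(9−6)(9−5) = 5·(−1)·3·4 = −60 ≡ 6, so v_2 = 6^{−1} = 2 (mod 11).
  i = 3 (α = 10): (10−4)(10−9)(10−6)(10−5) = 6·1·4·5 = 120 ≡ 10, so v_3 = 10^{−1} = 10 (mod 11).
  i = 4 (α = 6): (6−4)(6−9)(6−10)(6−5) = 2·(−3)·(−4)·1 = 24 ≡ 2, so v_4 = 2^{−1} = 6 (mod 11).
  i = 5 (α = 5): (5−4)(5−9)(5−10)(5−6) = 1·(−4)·(−5)·(−1) = −20 ≡ 2, so v_5 = 2^{−1} = 6 (mod 11).
  v = [9, 2, 10, 6, 6].
Step 2: syndromes of r = [3, 3, 5, 0, 7] (all sums mod 11).
  S_0 = Σ v_i r_i = 9·3 + 2·3 + 10·5 + 6·0 + 6·7 = 125 ≡ 4.
  S_1 = Σ v_i α_i r_i = 9·4·3 + 2·9·3 + 10·10·5 + 6·6·0 + 6·5·7 = 872 ≡ 3.
  α_i^2 mod 11 = [5, 4, 1, 3, 3].
  S_2 = Σ v_i α_i^2 r_i = 9·5·3 + 2·4·3 + 10·1·5 + 6·3·0 + 6·3·7 = 335 ≡ 5.
  S = (4, 3, 5) ≠ 0, so r is not a codeword (an error is present).
Step 3: locate the error. For a single error e at position i, S_ℓ = v_i·e·α_i^ℓ, so α_err = S_1/S_0.
  S_0^{−1} = 4^{−1} = 3 (mod 11), so α_err = 3·3 = 9 ≡ 9 = α_2. Error position i = 2.
  Consistency check: S_2/S_1 = 5·4 = 20 ≡ 9 = α_err ✓ (single-error assumption holds).
Step 4: error magnitude e = S_0/v_2 = S_0·∏_{j≠2}(α_2 − α_j) = 4·6 = 24 ≡ 2 (mod 11).
Step 5: correct position 2: c_2 = r_2 − e = 3 − 2 ≡ 1 (mod 11). Hence c = [3, 1, 5, 0, 7].
  Check: interpolating c through the α_i gives m(x) = 9 + 4·x (degree < 2) with m(α_i) = c_i for every i, so c is indeed a codeword.


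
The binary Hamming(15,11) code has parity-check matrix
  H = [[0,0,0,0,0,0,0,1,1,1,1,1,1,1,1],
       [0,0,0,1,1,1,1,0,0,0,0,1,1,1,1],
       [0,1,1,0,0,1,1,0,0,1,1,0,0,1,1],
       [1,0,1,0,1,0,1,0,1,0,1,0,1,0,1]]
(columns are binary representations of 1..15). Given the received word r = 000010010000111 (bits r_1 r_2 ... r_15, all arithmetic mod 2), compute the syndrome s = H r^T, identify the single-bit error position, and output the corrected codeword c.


s = (0, 0, 0, 1)^T, error position = 1, corrected codeword c = 100010010000111

Compute s = H r^T mod 2 one row at a time:
  s_1 = 1 + 0 + 0 + 0 + 0 + 1 + 1 + 1 = 4 ≡ 0 (mod 2).
  s_2 = 0 + 1 + 0 + 0 + 0 + 1 + 1 + 1 = 4 ≡ 0 (mod 2).
  s_3 = 0 + 0 + 0 + 0 + 0 + 0 + 1 + 1 = 2 ≡ 0 (mod 2).
  s_4 = 0 + 0 + 1 + 0 + 0 + 0 + 1 + 1 = 3 ≡ 1 (mod 2).
s = (0, 0, 0, 1)^T — this equals column 1 of H (binary 0001), so error is at position 1.
Correct: flip bit 1 of r = 000010010000111 to get c = 100010010000111.


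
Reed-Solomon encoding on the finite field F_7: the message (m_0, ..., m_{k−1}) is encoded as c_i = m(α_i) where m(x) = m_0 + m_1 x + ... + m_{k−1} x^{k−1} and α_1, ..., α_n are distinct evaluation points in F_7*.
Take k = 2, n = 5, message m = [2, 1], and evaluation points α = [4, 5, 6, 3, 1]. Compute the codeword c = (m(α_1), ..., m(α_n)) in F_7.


c = [6, 0, 1, 5, 3]

Message polynomial: m(x) = 2 + 1·x (mod 7).
For each evaluation point α_i, compute m(α_i) mod 7:
  α_1 = 4: Horner steps 1 → 6, so m(4) = 6.
  α_2 = 5: Horner steps 1 → 0, so m(5) = 0.
  α_3 = 6: Horner steps 1 → 1, so m(6) = 1.
  α_4 = 3: Horner steps 1 → 5, so m(3) = 5.
  α_5 = 1: Horner steps 1 → 3, so m(1) = 3.
Codeword c = [6, 0, 1, 5, 3] ∈ F_7^5.


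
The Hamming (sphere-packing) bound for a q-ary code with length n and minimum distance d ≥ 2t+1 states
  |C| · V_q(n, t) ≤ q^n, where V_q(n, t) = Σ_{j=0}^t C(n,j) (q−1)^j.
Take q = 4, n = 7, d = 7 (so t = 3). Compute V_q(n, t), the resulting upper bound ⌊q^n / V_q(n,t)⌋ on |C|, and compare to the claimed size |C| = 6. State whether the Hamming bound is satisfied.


V_q(n, t) = 1156, q^n = 16384, Hamming bound = 14, |C| = 6 ≤ bound (satisfied).

Step 1: Compute V_q(n, t) = Σ_{j=0}^3 C(n, j) (q−1)^j.
  j = 0: C(7,0)·(3)^0 = 1·1 = 1.
  j = 1: C(7,1)·(3)^1 = 7·3 = 21.
  j = 2: C(7,2)·(3)^2 = 21·9 = 189.
  j = 3: C(7,3)·(3)^3 = 35·27 = 945.
  V_q(n, t) = 1 + 21 + 189 + 945 = 1156.
Step 2: q^n = 4^7 = 16384.
Step 3: Hamming bound ⌊q^n / V_q(n,t)⌋ = ⌊16384/1156⌋ = 14.
Step 4: Compare |C| = 6 to 14: satisfied.
The claimed |C| lies below the Hamming bound.


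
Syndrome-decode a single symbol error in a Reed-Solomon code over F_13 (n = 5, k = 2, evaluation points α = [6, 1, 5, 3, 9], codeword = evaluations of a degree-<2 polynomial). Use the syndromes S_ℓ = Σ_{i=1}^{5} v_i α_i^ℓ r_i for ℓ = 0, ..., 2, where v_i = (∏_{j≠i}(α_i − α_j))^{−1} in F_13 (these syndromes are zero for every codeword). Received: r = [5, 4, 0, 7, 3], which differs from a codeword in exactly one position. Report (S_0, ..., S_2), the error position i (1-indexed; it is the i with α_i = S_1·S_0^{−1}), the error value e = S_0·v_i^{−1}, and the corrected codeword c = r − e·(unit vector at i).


S = (7, 9, 6), error at position 3, error magnitude e = 3, c = [5, 4, 10, 7, 3].

Step 1: column multipliers v_i = (∏_{j≠i}(α_i − α_j))^{−1} mod 13.
  i = 1 (α = 6): (6−1)(6−5)(6−3)(6−9) = 5·1·3·(−3) = −45 ≡ 7, so v_1 = 7^{−1} = 2 (mod 13).
  i = 2 (α = 1): (1−6)(1−5)(1−3)(1−9) = (−5)·(−4)·(−2)·(−8) = 320 ≡ 8, so v_2 = 8^{−1} = 5 (mod 13).
  i = 3 (α = 5): (5−6)(5−1)(5−3)(5−9) = (−1)·4·2·(−4) = 32 ≡ 6, so v_3 = 6^{−1} = 11 (mod 13).
  i = 4 (α = 3): (3−6)(3−1)(3−5)(3−9) = (−3)·2·(−2)·(−6) = −72 ≡ 6, so v_4 = 6^{−1} = 11 (mod 13).
  i = 5 (α = 9): (9−6)(9−1)(9−5)(9−3) = 3·8·4·6 = 576 ≡ 4, so v_5 = 4^{−1} = 10 (mod 13).
  v = [2, 5, 11, 11, 10].
Step 2: syndromes of r = [5, 4, 0, 7, 3] (all sums mod 13).
  S_0 = Σ v_i r_i = 2·5 + 5·4 + 11·0 + 11·7 + 10·3 = 137 ≡ 7.
  S_1 = Σ v_i α_i r_i = 2·6·5 + 5·1·4 + 11·5·0 + 11·3·7 + 10·9·3 = 581 ≡ 9.
  α_i^2 mod 13 = [10, 1, 12, 9, 3].
  S_2 = Σ v_i α_i^2 r_i = 2·10·5 + 5·1·4 + 11·12·0 + 11·9·7 + 10·3·3 = 903 ≡ 6.
  S = (7, 9, 6) ≠ 0, so r is not a codeword (an error is present).
Step 3: locate the error. For a single error e at position i, S_ℓ = v_i·e·α_i^ℓ, so α_err = S_1/S_0.
  S_0^{−1} = 7^{−1} = 2 (mod 13), so α_err = 9·2 = 18 ≡ 5 = α_3. Error position i = 3.
  Consistency check: S_2/S_1 = 6·3 = 18 ≡ 5 = α_err ✓ (single-error assumption holds).
Step 4: error magnitude e = S_0/v_3 = S_0·∏_{j≠3}(α_3 − α_j) = 7·6 = 42 ≡ 3 (mod 13).
Step 5: correct position 3: c_3 = r_3 − e = 0 − 3 ≡ 10 (mod 13). Hence c = [5, 4, 10, 7, 3].
  Check: interpolating c through the α_i gives m(x) = 9 + 8·x (degree < 2) with m(α_i) = c_i for every i, so c is indeed a codeword.
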